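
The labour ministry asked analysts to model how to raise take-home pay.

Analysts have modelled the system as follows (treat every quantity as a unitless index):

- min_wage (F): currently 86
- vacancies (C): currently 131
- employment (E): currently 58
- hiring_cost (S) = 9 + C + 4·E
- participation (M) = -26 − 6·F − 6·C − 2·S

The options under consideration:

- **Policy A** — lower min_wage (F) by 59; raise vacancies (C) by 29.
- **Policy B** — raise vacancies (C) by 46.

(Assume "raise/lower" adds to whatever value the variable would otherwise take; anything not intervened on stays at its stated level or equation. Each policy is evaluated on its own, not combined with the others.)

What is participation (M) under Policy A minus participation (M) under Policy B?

490

Policy A (F − 59, C + 29):
  F = 86 − 59 = 27
  C = 131 + 29 = 160
  E = 58
  S = 9 + 160 + 4·58 = 401
  M = -26 − 6·27 − 6·160 − 2·401 = -1950
Policy B (C + 46):
  F = 86
  C = 131 + 46 = 177
  E = 58
  S = 9 + 177 + 4·58 = 418
  M = -26 − 6·86 − 6·177 − 2·418 = -2440
M: -1950 − (-2440) = 490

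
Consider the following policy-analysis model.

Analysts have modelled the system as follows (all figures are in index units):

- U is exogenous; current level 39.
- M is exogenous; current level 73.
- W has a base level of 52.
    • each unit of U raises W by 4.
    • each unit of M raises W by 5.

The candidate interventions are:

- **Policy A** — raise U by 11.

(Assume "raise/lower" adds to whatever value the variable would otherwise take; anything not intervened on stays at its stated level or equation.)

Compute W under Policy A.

617

Policy A (U + 11):
  U = 39 + 11 = 50
  M = 73
  W = 52 + 4·50 + 5·73 = 617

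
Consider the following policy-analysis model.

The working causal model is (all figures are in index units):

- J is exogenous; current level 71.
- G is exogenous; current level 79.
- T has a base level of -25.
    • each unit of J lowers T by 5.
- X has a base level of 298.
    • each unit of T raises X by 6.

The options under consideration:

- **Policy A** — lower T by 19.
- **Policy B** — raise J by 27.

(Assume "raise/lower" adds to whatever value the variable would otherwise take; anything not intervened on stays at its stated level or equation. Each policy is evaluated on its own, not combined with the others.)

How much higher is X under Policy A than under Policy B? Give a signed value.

Policy A (T − 19):
  J = 71
  T = -25 − 5·71 (−19 from intervention) = -399
  X = 298 + 6·(-399) = -2096
Policy B (J + 27):
  J = 71 + 27 = 98
  T = -25 − 5·98 = -515
  X = 298 + 6·(-515) = -2792
X: -2096 − (-2792) = 696

696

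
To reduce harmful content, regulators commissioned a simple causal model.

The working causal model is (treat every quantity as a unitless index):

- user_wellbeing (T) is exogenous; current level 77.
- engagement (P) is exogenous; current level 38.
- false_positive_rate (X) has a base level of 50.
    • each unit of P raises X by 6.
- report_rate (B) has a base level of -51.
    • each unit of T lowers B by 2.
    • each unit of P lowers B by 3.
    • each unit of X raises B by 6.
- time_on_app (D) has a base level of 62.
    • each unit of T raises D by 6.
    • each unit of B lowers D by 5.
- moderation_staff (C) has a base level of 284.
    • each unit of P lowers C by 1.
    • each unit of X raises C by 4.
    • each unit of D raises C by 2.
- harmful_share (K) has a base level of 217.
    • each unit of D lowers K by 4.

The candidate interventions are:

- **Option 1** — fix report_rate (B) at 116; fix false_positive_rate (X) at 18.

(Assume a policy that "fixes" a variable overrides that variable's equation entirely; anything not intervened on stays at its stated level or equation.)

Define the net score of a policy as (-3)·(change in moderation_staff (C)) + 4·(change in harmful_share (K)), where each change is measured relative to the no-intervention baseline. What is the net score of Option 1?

Baseline:
  T = 77
  P = 38
  X = 50 + 6·38 = 278
  B = -51 − 2·77 − 3·38 + 6·278 = 1349
  D = 62 + 6·77 − 5·1349 = -6221
  C = 284 − 38 + 4·278 + 2·(-6221) = -11084
  K = 217 − 4·(-6221) = 25101
Option 1 (B := 116, X := 18):
  T = 77
  P = 38
  X = 18
  B = 116
  D = 62 + 6·77 − 5·116 = -56
  C = 284 − 38 + 4·18 + 2·(-56) = 206
  K = 217 − 4·(-56) = 441
ΔC = 206 − (-11084) = 11290; ΔK = 441 − 25101 = -24660
Score = (-3)·11290 + 4·(-24660) = -132510

-132510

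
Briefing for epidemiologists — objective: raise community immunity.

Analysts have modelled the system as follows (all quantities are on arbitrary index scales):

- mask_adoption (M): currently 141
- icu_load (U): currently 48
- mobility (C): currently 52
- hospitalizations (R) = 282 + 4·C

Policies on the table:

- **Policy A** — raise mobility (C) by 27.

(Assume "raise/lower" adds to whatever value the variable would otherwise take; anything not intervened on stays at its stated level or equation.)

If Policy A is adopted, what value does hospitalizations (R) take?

Policy A (C + 27):
  C = 52 + 27 = 79
  R = 282 + 4·79 = 598

598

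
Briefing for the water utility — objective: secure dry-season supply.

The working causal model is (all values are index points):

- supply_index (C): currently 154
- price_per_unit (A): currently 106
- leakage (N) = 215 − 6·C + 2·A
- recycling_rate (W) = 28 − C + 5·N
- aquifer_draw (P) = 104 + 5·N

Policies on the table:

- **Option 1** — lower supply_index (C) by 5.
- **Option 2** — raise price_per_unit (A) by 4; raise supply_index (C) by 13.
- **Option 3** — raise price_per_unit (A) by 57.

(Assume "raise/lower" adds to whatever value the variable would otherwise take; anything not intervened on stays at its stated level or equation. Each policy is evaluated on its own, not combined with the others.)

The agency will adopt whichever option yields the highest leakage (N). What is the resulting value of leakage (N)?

Option 1 (C − 5):
  C = 154 − 5 = 149
  A = 106
  N = 215 − 6·149 + 2·106 = -467
Option 2 (A + 4, C + 13):
  C = 154 + 13 = 167
  A = 106 + 4 = 110
  N = 215 − 6·167 + 2·110 = -567
Option 3 (A + 57):
  C = 154
  A = 106 + 57 = 163
  N = 215 − 6·154 + 2·163 = -383
Comparing — Option 1: N=-467, Option 2: N=-567, Option 3: N=-383. Highest is -383 (Option 3).

-383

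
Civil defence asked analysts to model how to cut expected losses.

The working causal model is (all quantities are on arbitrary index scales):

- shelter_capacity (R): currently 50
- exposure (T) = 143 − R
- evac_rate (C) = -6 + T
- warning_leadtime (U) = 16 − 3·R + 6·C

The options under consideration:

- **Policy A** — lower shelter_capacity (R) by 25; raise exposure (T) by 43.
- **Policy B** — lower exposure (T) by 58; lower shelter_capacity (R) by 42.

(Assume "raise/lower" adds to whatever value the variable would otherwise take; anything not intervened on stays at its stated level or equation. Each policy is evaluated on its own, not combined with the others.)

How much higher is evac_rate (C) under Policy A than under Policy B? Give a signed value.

Policy A (R − 25, T + 43):
  R = 50 − 25 = 25
  T = 143 − 25 (+43 from intervention) = 161
  C = -6 + 161 = 155
Policy B (T − 58, R − 42):
  R = 50 − 42 = 8
  T = 143 − 8 (−58 from intervention) = 77
  C = -6 + 77 = 71
C: 155 − 71 = 84

84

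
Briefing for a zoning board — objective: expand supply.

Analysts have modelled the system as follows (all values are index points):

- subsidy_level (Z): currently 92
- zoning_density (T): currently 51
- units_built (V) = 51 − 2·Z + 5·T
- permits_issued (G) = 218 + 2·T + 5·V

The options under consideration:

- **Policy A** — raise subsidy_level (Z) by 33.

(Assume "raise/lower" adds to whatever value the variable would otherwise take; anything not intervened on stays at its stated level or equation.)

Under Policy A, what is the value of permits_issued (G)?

600

Policy A (Z + 33):
  Z = 92 + 33 = 125
  T = 51
  V = 51 − 2·125 + 5·51 = 56
  G = 218 + 2·51 + 5·56 = 600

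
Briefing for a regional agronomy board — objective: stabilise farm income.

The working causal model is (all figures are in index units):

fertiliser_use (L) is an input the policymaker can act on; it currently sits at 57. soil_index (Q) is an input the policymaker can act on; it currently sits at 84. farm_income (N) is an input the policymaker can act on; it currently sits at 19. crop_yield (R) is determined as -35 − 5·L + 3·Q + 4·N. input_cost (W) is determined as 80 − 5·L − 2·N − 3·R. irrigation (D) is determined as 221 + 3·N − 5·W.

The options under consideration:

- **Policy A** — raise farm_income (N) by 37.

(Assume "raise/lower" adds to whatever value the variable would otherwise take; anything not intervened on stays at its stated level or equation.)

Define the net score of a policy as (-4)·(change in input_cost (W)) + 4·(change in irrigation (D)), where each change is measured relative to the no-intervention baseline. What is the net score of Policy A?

Baseline:
  L = 57
  Q = 84
  N = 19
  R = -35 − 5·57 + 3·84 + 4·19 = 8
  W = 80 − 5·57 − 2·19 − 3·8 = -267
  D = 221 + 3·19 − 5·(-267) = 1613
Policy A (N + 37):
  L = 57
  Q = 84
  N = 19 + 37 = 56
  R = -35 − 5·57 + 3·84 + 4·56 = 156
  W = 80 − 5·57 − 2·56 − 3·156 = -785
  D = 221 + 3·56 − 5·(-785) = 4314
ΔW = -785 − (-267) = -518; ΔD = 4314 − 1613 = 2701
Score = (-4)·(-518) + 4·2701 = 12876

12876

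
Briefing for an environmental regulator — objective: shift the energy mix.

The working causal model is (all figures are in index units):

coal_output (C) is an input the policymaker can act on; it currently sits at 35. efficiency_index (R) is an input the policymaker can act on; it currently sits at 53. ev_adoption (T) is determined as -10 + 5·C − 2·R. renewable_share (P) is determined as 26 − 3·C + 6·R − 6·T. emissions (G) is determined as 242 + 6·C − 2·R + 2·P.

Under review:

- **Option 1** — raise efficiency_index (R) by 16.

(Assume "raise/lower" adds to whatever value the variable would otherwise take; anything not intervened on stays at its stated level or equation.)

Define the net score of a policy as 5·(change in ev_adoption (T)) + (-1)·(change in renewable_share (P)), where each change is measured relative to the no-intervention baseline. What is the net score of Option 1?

Baseline:
  C = 35
  R = 53
  T = -10 + 5·35 − 2·53 = 59
  P = 26 − 3·35 + 6·53 − 6·59 = -115
Option 1 (R + 16):
  C = 35
  R = 53 + 16 = 69
  T = -10 + 5·35 − 2·69 = 27
  P = 26 − 3·35 + 6·69 − 6·27 = 173
ΔT = 27 − 59 = -32; ΔP = 173 − (-115) = 288
Score = 5·(-32) + (-1)·288 = -448

-448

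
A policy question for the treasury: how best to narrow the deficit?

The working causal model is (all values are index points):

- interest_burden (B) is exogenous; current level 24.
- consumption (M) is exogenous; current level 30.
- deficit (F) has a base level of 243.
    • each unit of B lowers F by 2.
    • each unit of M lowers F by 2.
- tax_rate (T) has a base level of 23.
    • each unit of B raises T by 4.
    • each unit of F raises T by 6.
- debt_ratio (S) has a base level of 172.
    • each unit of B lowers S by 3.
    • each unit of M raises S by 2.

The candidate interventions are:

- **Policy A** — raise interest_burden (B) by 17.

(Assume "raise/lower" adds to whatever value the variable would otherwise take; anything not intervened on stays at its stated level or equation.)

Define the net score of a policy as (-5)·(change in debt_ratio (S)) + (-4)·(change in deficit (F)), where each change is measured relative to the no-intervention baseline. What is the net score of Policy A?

391

Baseline:
  B = 24
  M = 30
  F = 243 − 2·24 − 2·30 = 135
  S = 172 − 3·24 + 2·30 = 160
Policy A (B + 17):
  B = 24 + 17 = 41
  M = 30
  F = 243 − 2·41 − 2·30 = 101
  S = 172 − 3·41 + 2·30 = 109
ΔS = 109 − 160 = -51; ΔF = 101 − 135 = -34
Score = (-5)·(-51) + (-4)·(-34) = 391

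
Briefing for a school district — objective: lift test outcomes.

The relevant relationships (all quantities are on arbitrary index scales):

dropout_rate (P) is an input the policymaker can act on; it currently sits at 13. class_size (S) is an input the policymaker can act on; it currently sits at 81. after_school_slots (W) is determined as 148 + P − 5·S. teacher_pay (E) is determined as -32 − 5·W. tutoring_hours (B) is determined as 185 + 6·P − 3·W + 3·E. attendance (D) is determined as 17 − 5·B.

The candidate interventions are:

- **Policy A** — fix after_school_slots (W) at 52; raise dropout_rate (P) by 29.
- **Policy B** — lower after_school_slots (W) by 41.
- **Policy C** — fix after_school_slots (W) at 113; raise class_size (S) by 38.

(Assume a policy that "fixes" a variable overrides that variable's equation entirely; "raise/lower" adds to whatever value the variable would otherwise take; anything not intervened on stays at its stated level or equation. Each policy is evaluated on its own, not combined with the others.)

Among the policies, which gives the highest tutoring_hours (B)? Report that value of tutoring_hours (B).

5297

Policy A (W := 52, P + 29):
  P = 13 + 29 = 42
  S = 81
  W = 52
  E = -32 − 5·52 = -292
  B = 185 + 6·42 − 3·52 + 3·(-292) = -595
Policy B (W − 41):
  P = 13
  S = 81
  W = 148 + 13 − 5·81 (−41 from intervention) = -285
  E = -32 − 5·(-285) = 1393
  B = 185 + 6·13 − 3·(-285) + 3·1393 = 5297
Policy C (W := 113, S + 38):
  P = 13
  S = 81 + 38 = 119
  W = 113
  E = -32 − 5·113 = -597
  B = 185 + 6·13 − 3·113 + 3·(-597) = -1867
Comparing — Policy A: B=-595, Policy B: B=5297, Policy C: B=-1867. Highest is 5297 (Policy B).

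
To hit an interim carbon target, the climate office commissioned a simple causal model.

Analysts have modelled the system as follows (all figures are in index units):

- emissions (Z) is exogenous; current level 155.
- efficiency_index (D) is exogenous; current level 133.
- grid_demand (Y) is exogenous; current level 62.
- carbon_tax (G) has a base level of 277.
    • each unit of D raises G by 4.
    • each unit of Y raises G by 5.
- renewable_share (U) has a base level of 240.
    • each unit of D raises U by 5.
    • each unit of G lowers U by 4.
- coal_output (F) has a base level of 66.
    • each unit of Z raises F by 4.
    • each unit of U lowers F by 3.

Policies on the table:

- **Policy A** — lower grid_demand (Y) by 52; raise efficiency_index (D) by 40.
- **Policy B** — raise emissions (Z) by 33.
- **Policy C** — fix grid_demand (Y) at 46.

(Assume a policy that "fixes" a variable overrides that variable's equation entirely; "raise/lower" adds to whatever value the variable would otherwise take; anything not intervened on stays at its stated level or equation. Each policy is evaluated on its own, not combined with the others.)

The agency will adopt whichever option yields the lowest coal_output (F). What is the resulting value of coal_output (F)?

9599

Policy A (Y − 52, D + 40):
  Z = 155
  D = 133 + 40 = 173
  Y = 62 − 52 = 10
  G = 277 + 4·173 + 5·10 = 1019
  U = 240 + 5·173 − 4·1019 = -2971
  F = 66 + 4·155 − 3·(-2971) = 9599
Policy B (Z + 33):
  Z = 155 + 33 = 188
  D = 133
  Y = 62
  G = 277 + 4·133 + 5·62 = 1119
  U = 240 + 5·133 − 4·1119 = -3571
  F = 66 + 4·188 − 3·(-3571) = 11531
Policy C (Y := 46):
  Z = 155
  D = 133
  Y = 46
  G = 277 + 4·133 + 5·46 = 1039
  U = 240 + 5·133 − 4·1039 = -3251
  F = 66 + 4·155 − 3·(-3251) = 10439
Comparing — Policy A: F=9599, Policy B: F=11531, Policy C: F=10439. Lowest is 9599 (Policy A).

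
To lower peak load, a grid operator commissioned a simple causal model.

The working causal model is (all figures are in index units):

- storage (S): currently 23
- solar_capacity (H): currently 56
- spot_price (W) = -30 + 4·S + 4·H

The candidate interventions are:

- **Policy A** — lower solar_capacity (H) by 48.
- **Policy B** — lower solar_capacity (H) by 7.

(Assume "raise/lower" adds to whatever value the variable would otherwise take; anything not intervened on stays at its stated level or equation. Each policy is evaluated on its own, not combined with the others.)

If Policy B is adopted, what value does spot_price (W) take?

258

Policy B (H − 7):
  S = 23
  H = 56 − 7 = 49
  W = -30 + 4·23 + 4·49 = 258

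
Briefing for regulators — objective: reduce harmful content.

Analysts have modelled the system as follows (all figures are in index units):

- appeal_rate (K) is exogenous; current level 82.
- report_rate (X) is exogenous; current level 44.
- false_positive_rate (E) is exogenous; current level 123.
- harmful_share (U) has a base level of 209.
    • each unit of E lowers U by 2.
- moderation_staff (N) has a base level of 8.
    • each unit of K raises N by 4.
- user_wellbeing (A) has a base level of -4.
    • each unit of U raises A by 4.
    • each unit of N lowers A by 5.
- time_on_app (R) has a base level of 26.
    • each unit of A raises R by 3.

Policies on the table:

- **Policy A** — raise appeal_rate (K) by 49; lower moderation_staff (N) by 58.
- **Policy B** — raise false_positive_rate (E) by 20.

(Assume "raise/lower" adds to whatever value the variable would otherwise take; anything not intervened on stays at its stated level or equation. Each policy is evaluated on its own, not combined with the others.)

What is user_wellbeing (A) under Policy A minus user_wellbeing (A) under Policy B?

Policy A (K + 49, N − 58):
  K = 82 + 49 = 131
  E = 123
  U = 209 − 2·123 = -37
  N = 8 + 4·131 (−58 from intervention) = 474
  A = -4 + 4·(-37) − 5·474 = -2522
Policy B (E + 20):
  K = 82
  E = 123 + 20 = 143
  U = 209 − 2·143 = -77
  N = 8 + 4·82 = 336
  A = -4 + 4·(-77) − 5·336 = -1992
A: -2522 − (-1992) = -530

-530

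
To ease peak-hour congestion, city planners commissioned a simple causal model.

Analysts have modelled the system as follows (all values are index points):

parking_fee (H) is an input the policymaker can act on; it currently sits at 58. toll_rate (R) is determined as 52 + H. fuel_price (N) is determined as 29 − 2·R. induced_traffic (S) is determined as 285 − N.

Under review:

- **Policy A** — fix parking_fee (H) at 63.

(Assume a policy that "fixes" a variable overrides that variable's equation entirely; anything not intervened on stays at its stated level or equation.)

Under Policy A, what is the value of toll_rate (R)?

Policy A (H := 63):
  H = 63
  R = 52 + 63 = 115

115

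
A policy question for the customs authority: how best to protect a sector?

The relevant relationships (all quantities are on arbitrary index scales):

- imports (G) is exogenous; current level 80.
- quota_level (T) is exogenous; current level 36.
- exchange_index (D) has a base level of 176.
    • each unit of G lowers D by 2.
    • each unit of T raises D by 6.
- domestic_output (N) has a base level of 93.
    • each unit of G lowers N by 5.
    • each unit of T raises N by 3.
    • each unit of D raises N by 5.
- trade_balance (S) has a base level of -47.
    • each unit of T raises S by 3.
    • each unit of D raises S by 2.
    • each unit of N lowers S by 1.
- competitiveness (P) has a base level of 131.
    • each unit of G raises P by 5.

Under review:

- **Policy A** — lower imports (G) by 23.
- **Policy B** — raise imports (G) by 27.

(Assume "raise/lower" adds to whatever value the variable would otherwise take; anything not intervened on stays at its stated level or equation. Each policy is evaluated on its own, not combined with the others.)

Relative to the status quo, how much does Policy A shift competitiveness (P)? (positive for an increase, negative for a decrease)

Baseline:
  G = 80
  P = 131 + 5·80 = 531
Policy A (G − 23):
  G = 80 − 23 = 57
  P = 131 + 5·57 = 416
Change in P: 416 − 531 = -115

-115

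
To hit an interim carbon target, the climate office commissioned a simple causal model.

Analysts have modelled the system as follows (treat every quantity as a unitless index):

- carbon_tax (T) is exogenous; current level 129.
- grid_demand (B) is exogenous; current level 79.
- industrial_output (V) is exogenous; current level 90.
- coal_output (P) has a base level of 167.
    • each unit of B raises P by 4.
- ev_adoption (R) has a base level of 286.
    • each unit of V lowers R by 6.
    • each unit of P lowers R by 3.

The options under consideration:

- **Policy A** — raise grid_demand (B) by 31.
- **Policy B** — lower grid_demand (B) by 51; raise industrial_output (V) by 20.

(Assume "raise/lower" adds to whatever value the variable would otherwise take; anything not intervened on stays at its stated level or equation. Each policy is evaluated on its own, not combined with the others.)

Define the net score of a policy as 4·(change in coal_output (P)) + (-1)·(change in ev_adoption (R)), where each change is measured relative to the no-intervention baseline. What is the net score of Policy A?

868

Baseline:
  B = 79
  V = 90
  P = 167 + 4·79 = 483
  R = 286 − 6·90 − 3·483 = -1703
Policy A (B + 31):
  B = 79 + 31 = 110
  V = 90
  P = 167 + 4·110 = 607
  R = 286 − 6·90 − 3·607 = -2075
ΔP = 607 − 483 = 124; ΔR = -2075 − (-1703) = -372
Score = 4·124 + (-1)·(-372) = 868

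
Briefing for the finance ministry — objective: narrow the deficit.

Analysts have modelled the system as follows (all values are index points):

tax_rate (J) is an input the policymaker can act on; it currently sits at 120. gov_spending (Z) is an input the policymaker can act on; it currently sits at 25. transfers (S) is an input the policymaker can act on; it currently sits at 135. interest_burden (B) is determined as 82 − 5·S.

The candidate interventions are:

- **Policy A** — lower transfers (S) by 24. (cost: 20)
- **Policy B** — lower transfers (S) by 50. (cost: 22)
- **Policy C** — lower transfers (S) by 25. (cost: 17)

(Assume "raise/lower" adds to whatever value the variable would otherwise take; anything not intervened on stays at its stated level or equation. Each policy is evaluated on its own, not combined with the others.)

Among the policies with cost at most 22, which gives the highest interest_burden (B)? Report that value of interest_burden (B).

-343

Policy A (S − 24):
  S = 135 − 24 = 111
  B = 82 − 5·111 = -473
Policy B (S − 50):
  S = 135 − 50 = 85
  B = 82 − 5·85 = -343
Policy C (S − 25):
  S = 135 − 25 = 110
  B = 82 − 5·110 = -468
Comparing — Policy A: B=-473, Policy B: B=-343, Policy C: B=-468. Highest is -343 (Policy B).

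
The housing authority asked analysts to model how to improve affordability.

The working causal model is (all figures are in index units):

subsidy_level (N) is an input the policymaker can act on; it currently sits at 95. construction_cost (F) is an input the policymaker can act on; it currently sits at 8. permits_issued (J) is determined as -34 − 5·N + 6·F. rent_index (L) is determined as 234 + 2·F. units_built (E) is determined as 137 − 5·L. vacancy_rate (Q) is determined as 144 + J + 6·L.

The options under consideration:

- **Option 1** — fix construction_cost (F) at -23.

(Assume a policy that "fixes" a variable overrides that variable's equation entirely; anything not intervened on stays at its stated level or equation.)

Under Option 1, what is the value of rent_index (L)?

Option 1 (F := -23):
  F = -23
  L = 234 + 2·(-23) = 188

188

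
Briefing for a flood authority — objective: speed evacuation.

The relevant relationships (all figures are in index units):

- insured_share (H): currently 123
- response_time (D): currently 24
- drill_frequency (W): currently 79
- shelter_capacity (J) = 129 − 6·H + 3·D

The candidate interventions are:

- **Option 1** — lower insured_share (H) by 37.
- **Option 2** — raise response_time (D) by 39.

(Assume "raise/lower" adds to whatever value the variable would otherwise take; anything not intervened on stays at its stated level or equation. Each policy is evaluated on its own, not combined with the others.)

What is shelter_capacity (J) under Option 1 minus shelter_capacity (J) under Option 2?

105

Option 1 (H − 37):
  H = 123 − 37 = 86
  D = 24
  J = 129 − 6·86 + 3·24 = -315
Option 2 (D + 39):
  H = 123
  D = 24 + 39 = 63
  J = 129 − 6·123 + 3·63 = -420
J: -315 − (-420) = 105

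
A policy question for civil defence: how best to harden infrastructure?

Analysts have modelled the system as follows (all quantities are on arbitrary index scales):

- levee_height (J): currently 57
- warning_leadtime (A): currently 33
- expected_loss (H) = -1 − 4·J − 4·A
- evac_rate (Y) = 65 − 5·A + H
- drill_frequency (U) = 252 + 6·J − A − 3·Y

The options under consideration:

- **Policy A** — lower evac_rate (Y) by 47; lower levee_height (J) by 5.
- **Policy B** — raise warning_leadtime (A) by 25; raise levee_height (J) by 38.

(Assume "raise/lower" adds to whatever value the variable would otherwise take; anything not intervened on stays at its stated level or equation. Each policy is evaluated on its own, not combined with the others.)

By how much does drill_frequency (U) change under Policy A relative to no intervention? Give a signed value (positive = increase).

51

Baseline:
  J = 57
  A = 33
  H = -1 − 4·57 − 4·33 = -361
  Y = 65 − 5·33 + (-361) = -461
  U = 252 + 6·57 − 33 − 3·(-461) = 1944
Policy A (Y − 47, J − 5):
  J = 57 − 5 = 52
  A = 33
  H = -1 − 4·52 − 4·33 = -341
  Y = 65 − 5·33 + (-341) (−47 from intervention) = -488
  U = 252 + 6·52 − 33 − 3·(-488) = 1995
Change in U: 1995 − 1944 = 51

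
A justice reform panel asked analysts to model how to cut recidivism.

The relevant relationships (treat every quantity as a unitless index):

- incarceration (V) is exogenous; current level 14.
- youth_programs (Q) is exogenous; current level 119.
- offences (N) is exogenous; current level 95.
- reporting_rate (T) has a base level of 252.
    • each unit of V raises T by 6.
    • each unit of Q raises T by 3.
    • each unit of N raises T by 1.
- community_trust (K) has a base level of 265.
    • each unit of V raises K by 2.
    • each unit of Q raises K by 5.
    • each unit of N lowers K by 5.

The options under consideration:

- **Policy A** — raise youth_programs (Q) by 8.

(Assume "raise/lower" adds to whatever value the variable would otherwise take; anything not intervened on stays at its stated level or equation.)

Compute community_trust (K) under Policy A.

Policy A (Q + 8):
  V = 14
  Q = 119 + 8 = 127
  N = 95
  K = 265 + 2·14 + 5·127 − 5·95 = 453

453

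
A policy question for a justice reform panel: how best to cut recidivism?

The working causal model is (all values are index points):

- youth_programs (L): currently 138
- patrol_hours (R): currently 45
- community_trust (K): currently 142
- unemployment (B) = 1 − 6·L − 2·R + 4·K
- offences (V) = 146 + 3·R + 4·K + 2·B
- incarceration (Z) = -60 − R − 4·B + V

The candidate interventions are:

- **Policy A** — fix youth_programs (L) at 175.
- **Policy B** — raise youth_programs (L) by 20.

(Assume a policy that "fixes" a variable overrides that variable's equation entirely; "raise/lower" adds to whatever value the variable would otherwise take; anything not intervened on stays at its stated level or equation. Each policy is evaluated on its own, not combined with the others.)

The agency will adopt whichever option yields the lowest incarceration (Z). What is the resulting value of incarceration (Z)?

Policy A (L := 175):
  L = 175
  R = 45
  K = 142
  B = 1 − 6·175 − 2·45 + 4·142 = -571
  V = 146 + 3·45 + 4·142 + 2·(-571) = -293
  Z = -60 − 45 − 4·(-571) + (-293) = 1886
Policy B (L + 20):
  L = 138 + 20 = 158
  R = 45
  K = 142
  B = 1 − 6·158 − 2·45 + 4·142 = -469
  V = 146 + 3·45 + 4·142 + 2·(-469) = -89
  Z = -60 − 45 − 4·(-469) + (-89) = 1682
Comparing — Policy A: Z=1886, Policy B: Z=1682. Lowest is 1682 (Policy B).

1682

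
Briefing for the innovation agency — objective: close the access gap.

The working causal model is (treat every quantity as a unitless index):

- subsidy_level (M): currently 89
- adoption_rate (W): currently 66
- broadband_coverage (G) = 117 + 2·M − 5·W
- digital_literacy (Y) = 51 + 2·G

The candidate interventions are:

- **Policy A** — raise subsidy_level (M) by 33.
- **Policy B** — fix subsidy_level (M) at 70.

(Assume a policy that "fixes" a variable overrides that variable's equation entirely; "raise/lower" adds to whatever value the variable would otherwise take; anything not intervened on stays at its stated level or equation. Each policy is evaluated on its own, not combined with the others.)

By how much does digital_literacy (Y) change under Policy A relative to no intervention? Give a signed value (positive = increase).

Baseline:
  M = 89
  W = 66
  G = 117 + 2·89 − 5·66 = -35
  Y = 51 + 2·(-35) = -19
Policy A (M + 33):
  M = 89 + 33 = 122
  W = 66
  G = 117 + 2·122 − 5·66 = 31
  Y = 51 + 2·31 = 113
Change in Y: 113 − (-19) = 132

132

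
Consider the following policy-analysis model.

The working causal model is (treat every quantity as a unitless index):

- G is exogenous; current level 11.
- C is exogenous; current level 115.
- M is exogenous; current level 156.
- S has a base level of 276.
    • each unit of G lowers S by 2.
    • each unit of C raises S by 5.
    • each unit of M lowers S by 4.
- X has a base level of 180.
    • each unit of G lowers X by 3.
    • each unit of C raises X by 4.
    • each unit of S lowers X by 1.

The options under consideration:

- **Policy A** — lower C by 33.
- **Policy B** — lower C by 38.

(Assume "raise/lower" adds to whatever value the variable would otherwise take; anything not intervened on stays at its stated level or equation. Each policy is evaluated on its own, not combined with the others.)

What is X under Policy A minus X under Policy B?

Policy A (C − 33):
  G = 11
  C = 115 − 33 = 82
  M = 156
  S = 276 − 2·11 + 5·82 − 4·156 = 40
  X = 180 − 3·11 + 4·82 − 40 = 435
Policy B (C − 38):
  G = 11
  C = 115 − 38 = 77
  M = 156
  S = 276 − 2·11 + 5·77 − 4·156 = 15
  X = 180 − 3·11 + 4·77 − 15 = 440
X: 435 − 440 = -5

-5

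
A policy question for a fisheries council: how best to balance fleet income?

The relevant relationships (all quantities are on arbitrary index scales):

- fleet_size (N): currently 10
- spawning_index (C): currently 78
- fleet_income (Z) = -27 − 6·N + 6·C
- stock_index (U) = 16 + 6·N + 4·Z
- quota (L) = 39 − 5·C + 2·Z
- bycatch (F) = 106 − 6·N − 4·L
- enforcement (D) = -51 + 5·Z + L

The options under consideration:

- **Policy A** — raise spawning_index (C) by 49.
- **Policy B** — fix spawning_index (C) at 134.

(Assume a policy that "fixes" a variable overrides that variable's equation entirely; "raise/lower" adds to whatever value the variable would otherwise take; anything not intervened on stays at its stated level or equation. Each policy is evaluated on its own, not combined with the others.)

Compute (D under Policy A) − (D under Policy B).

Policy A (C + 49):
  N = 10
  C = 78 + 49 = 127
  Z = -27 − 6·10 + 6·127 = 675
  L = 39 − 5·127 + 2·675 = 754
  D = -51 + 5·675 + 754 = 4078
Policy B (C := 134):
  N = 10
  C = 134
  Z = -27 − 6·10 + 6·134 = 717
  L = 39 − 5·134 + 2·717 = 803
  D = -51 + 5·717 + 803 = 4337
D: 4078 − 4337 = -259

-259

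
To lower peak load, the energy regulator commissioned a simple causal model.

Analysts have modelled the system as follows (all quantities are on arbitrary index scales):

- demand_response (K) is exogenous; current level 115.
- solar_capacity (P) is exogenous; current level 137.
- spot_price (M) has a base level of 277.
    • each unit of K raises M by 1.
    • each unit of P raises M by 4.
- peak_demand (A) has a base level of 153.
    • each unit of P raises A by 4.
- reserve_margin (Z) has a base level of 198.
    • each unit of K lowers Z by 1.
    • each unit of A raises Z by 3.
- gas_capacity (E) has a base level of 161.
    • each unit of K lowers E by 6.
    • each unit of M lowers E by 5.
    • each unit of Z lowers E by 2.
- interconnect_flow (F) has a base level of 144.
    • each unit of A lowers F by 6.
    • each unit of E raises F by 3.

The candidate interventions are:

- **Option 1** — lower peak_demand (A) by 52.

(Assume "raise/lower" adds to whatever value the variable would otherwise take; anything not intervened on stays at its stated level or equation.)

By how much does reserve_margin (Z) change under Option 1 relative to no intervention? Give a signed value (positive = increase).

-156

Baseline:
  K = 115
  P = 137
  A = 153 + 4·137 = 701
  Z = 198 − 115 + 3·701 = 2186
Option 1 (A − 52):
  K = 115
  P = 137
  A = 153 + 4·137 (−52 from intervention) = 649
  Z = 198 − 115 + 3·649 = 2030
Change in Z: 2030 − 2186 = -156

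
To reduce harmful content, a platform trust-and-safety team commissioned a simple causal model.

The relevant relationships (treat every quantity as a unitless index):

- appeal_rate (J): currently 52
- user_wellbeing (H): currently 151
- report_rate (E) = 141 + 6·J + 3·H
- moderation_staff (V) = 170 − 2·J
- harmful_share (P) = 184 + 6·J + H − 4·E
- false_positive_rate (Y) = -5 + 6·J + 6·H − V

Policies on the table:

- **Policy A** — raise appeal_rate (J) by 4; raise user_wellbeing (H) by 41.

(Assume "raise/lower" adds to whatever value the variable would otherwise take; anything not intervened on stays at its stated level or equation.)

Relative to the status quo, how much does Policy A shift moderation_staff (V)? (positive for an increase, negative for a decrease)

-8

Baseline:
  J = 52
  V = 170 − 2·52 = 66
Policy A (J + 4, H + 41):
  J = 52 + 4 = 56
  V = 170 − 2·56 = 58
Change in V: 58 − 66 = -8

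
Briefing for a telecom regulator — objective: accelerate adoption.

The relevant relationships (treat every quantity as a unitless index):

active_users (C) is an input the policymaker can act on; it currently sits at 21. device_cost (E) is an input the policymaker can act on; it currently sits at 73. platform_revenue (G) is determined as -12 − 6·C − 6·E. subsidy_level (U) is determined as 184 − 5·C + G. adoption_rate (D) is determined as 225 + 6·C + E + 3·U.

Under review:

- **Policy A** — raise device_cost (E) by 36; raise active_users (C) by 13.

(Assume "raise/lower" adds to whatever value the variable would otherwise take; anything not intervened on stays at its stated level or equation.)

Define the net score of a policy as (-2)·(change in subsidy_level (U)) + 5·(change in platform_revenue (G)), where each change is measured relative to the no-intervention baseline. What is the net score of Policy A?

-752

Baseline:
  C = 21
  E = 73
  G = -12 − 6·21 − 6·73 = -576
  U = 184 − 5·21 + (-576) = -497
Policy A (E + 36, C + 13):
  C = 21 + 13 = 34
  E = 73 + 36 = 109
  G = -12 − 6·34 − 6·109 = -870
  U = 184 − 5·34 + (-870) = -856
ΔU = -856 − (-497) = -359; ΔG = -870 − (-576) = -294
Score = (-2)·(-359) + 5·(-294) = -752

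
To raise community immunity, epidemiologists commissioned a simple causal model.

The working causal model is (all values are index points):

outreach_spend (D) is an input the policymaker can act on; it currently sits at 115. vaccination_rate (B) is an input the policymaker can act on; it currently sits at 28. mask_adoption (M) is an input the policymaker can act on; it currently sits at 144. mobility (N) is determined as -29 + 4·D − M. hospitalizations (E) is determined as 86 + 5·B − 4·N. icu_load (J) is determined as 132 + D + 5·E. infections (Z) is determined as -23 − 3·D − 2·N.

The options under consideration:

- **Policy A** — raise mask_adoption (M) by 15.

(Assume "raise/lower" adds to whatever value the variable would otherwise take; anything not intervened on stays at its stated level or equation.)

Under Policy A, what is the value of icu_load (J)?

-4063

Policy A (M + 15):
  D = 115
  B = 28
  M = 144 + 15 = 159
  N = -29 + 4·115 − 159 = 272
  E = 86 + 5·28 − 4·272 = -862
  J = 132 + 115 + 5·(-862) = -4063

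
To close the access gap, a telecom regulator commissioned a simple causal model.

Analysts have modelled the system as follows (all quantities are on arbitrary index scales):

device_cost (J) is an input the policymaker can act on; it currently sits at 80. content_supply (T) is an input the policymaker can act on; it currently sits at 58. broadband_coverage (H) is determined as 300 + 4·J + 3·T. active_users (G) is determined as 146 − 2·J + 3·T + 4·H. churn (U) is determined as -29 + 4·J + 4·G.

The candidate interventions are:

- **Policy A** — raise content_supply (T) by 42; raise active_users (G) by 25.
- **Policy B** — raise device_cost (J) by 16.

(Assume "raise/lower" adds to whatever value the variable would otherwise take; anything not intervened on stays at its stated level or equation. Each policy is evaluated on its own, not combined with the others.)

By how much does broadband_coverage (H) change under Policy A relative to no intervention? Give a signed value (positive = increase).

126

Baseline:
  J = 80
  T = 58
  H = 300 + 4·80 + 3·58 = 794
Policy A (T + 42, G + 25):
  J = 80
  T = 58 + 42 = 100
  H = 300 + 4·80 + 3·100 = 920
Change in H: 920 − 794 = 126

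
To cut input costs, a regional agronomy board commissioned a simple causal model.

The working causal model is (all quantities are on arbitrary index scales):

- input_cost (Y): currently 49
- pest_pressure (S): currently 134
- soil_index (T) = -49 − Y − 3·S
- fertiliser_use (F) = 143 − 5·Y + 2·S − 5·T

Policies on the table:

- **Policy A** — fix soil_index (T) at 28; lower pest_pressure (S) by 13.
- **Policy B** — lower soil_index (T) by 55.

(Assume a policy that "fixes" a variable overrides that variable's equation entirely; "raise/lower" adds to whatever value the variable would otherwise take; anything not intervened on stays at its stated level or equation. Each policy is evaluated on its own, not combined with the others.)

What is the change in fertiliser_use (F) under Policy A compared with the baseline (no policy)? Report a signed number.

Baseline:
  Y = 49
  S = 134
  T = -49 − 49 − 3·134 = -500
  F = 143 − 5·49 + 2·134 − 5·(-500) = 2666
Policy A (T := 28, S − 13):
  Y = 49
  S = 134 − 13 = 121
  T = 28
  F = 143 − 5·49 + 2·121 − 5·28 = 0
Change in F: 0 − 2666 = -2666

-2666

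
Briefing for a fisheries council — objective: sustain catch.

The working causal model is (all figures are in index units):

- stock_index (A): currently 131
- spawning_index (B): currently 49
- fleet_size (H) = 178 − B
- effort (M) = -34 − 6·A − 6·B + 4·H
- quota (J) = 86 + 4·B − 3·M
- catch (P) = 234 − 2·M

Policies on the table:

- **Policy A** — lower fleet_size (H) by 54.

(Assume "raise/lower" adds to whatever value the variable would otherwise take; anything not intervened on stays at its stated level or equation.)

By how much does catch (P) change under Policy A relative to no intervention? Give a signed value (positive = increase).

432

Baseline:
  A = 131
  B = 49
  H = 178 − 49 = 129
  M = -34 − 6·131 − 6·49 + 4·129 = -598
  P = 234 − 2·(-598) = 1430
Policy A (H − 54):
  A = 131
  B = 49
  H = 178 − 49 (−54 from intervention) = 75
  M = -34 − 6·131 − 6·49 + 4·75 = -814
  P = 234 − 2·(-814) = 1862
Change in P: 1862 − 1430 = 432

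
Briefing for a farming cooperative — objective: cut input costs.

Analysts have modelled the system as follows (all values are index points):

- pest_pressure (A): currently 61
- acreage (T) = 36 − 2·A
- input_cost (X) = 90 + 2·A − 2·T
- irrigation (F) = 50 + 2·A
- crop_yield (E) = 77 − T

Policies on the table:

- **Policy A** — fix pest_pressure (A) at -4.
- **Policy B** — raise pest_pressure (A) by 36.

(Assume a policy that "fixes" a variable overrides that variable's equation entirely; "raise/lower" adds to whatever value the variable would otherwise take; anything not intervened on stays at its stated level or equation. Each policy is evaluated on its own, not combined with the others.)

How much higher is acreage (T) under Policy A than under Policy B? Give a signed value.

Policy A (A := -4):
  A = -4
  T = 36 − 2·(-4) = 44
Policy B (A + 36):
  A = 61 + 36 = 97
  T = 36 − 2·97 = -158
T: 44 − (-158) = 202

202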